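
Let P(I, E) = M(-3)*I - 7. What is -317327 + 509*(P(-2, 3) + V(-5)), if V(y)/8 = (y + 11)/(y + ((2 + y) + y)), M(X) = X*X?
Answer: -4315108/13 ≈ -3.3193e+5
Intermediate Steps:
M(X) = X²
P(I, E) = -7 + 9*I (P(I, E) = (-3)²*I - 7 = 9*I - 7 = -7 + 9*I)
V(y) = 8*(11 + y)/(2 + 3*y) (V(y) = 8*((y + 11)/(y + ((2 + y) + y))) = 8*((11 + y)/(y + (2 + 2*y))) = 8*((11 + y)/(2 + 3*y)) = 8*(11 + y)/(2 + 3*y))
-317327 + 509*(P(-2, 3) + V(-5)) = -317327 + 509*((-7 + 9*(-2)) + 8*(11 - 5)/(2 + 3*(-5))) = -317327 + 509*((-7 - 18) + 8*6/(2 - 15)) = -317327 + 509*(-25 + 8*6/(-13)) = -317327 + 509*(-25 + 8*(-1/13)*6) = -317327 + 509*(-25 - 48/13) = -317327 + 509*(-373/13) = -317327 - 189857/13 = -4315108/13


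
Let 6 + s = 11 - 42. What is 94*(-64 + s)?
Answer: -9494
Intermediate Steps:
s = -37 (s = -6 + (11 - 42) = -6 - 31 = -37)
94*(-64 + s) = 94*(-64 - 37) = 94*(-101) = -9494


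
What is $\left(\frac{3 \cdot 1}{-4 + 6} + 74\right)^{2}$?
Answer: $\frac{22801}{4} \approx 5700.3$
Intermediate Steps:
$\left(\frac{3 \cdot 1}{-4 + 6} + 74\right)^{2} = \left(\frac{3}{2} + 74\right)^{2} = \left(\frac{151}{2}\right)^{2} = \frac{22801}{4}$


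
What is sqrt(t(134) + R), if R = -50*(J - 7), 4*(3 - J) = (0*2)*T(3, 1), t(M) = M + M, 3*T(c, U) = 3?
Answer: 6*sqrt(13) ≈ 21.633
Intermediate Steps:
T(c, U) = 1 (T(c, U) = (1/3)*3 = 1)
t(M) = 2*M
J = 3 (J = 3 - 0*2/4 = 3 - 0 = 3 - 1/4*0 = 3 + 0 = 3)
R = 200 (R = -50*(3 - 7) = -50*(-4) = 200)
sqrt(t(134) + R) = sqrt(2*134 + 200) = sqrt(268 + 200) = sqrt(468) = 6*sqrt(13)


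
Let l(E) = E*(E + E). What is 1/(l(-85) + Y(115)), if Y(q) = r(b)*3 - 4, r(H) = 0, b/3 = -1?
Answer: 1/14446 ≈ 6.9223e-5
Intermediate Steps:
b = -3 (b = 3*(-1) = -3)
l(E) = 2*E² (l(E) = E*(2*E) = 2*E²)
Y(q) = -4 (Y(q) = 0*3 - 4 = 0 - 4 = -4)
1/(l(-85) + Y(115)) = 1/(2*(-85)² - 4) = 1/(2*7225 - 4) = 1/(14450 - 4) = 1/14446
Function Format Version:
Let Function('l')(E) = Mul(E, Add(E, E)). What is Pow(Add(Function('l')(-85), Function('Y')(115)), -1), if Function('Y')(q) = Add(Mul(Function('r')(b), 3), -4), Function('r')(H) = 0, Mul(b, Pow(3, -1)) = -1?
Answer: Rational(1, 14446) ≈ 6.9223e-5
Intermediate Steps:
b = -3 (b = Mul(3, -1) = -3)
Function('l')(E) = Mul(2, Pow(E, 2)) (Function('l')(E) = Mul(E, Mul(2, E)) = Mul(2, Pow(E, 2)))
Function('Y')(q) = -4 (Function('Y')(q) = Add(Mul(0, 3), -4) = Add(0, -4) = -4)
Pow(Add(Function('l')(-85), Function('Y')(115)), -1) = Pow(Add(Mul(2, Pow(-85, 2)), -4), -1) = Pow(Add(Mul(2, 7225), -4), -1) = Pow(Add(14450, -4), -1) = Pow(14446, -1) = Rational(1, 14446)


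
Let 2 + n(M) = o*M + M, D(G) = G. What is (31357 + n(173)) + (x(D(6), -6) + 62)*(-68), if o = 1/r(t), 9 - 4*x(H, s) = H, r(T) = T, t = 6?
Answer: 163739/6 ≈ 27290.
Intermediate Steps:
x(H, s) = 9/4 - H/4
o = ⅙ (o = 1/6 = ⅙ ≈ 0.16667)
n(M) = -2 + 7*M/6 (n(M) = -2 + (M/6 + M) = -2 + 7*M/6)
(31357 + n(173)) + (x(D(6), -6) + 62)*(-68) = (31357 + (-2 + (7/6)*173)) + ((9/4 - ¼*6) + 62)*(-68) = (31357 + (-2 + 1211/6)) + ((9/4 - 3/2) + 62)*(-68) = (31357 + 1199/6) + (¾ + 62)*(-68) = 189341/6 + (251/4)*(-68) = 189341/6 - 4267 = 163739/6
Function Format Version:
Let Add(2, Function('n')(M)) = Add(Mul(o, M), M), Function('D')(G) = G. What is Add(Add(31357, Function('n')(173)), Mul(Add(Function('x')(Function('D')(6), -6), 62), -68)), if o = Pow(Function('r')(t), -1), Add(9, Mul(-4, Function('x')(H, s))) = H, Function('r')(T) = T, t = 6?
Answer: Rational(163739, 6) ≈ 27290.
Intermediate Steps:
Function('x')(H, s) = Add(Rational(9, 4), Mul(Rational(-1, 4), H))
o = Rational(1, 6) (o = Pow(6, -1) = Rational(1, 6) ≈ 0.16667)
Function('n')(M) = Add(-2, Mul(Rational(7, 6), M)) (Function('n')(M) = Add(-2, Add(Mul(Rational(1, 6), M), M)) = Add(-2, Mul(Rational(7, 6), M)))
Add(Add(31357, Function('n')(173)), Mul(Add(Function('x')(Function('D')(6), -6), 62), -68)) = Add(Add(31357, Add(-2, Mul(Rational(7, 6), 173))), Mul(Add(Add(Rational(9, 4), Mul(Rational(-1, 4), 6)), 62), -68)) = Add(Add(31357, Add(-2, Rational(1211, 6))), Mul(Add(Add(Rational(9, 4), Rational(-3, 2)), 62), -68)) = Add(Add(31357, Rational(1199, 6)), Mul(Add(Rational(3, 4), 62), -68)) = Add(Rational(189341, 6), Mul(Rational(251, 4), -68)) = Add(Rational(189341, 6), -4267) = Rational(163739, 6)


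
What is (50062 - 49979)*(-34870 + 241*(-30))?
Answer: -3494300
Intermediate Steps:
(50062 - 49979)*(-34870 + 241*(-30)) = 83*(-34870 - 7230) = 83*(-42100) = -3494300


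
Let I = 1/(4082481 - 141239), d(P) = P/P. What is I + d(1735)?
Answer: 3941243/3941242 ≈ 1.0000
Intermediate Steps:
d(P) = 1
I = 1/3941242 ≈ 2.5373e-7
I + d(1735) = 1/3941242 + 1 = 3941243/3941242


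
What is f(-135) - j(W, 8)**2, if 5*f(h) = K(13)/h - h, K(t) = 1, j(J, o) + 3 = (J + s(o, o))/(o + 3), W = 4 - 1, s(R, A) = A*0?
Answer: 1597604/81675 ≈ 19.560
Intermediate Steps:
s(R, A) = 0
W = 3
j(J, o) = -3 + J/(3 + o) (j(J, o) = -3 + (J + 0)/(o + 3) = -3 + J/(3 + o))
f(h) = -h/5 + 1/(5*h) (f(h) = (1/h - h)/5 = -h/5 + 1/(5*h))
f(-135) - j(W, 8)**2 = (1/5)*(1 - 1*(-135)**2)/(-135) - ((-9 + 3 - 3*8)/(3 + 8))**2 = (1/5)*(-1/135)*(1 - 1*18225) - ((-9 + 3 - 24)/11)**2 = (1/5)*(-1/135)*(1 - 18225) - ((1/11)*(-30))**2 = (1/5)*(-1/135)*(-18224) - (-30/11)**2 = 18224/675 - 1*900/121 = 18224/675 - 900/121 = 1597604/81675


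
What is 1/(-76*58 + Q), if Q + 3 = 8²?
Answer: -1/4347 ≈ -0.00023004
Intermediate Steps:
Q = 61 (Q = -3 + 8² = -3 + 64 = 61)
1/(-76*58 + Q) = 1/(-76*58 + 61) = 1/(-4408 + 61) = 1/(-4347) = -1/4347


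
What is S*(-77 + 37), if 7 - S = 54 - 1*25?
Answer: 880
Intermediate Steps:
S = -22 (S = 7 - (54 - 1*25) = 7 - (54 - 25) = 7 - 1*29 = 7 - 29 = -22)
S*(-77 + 37) = -22*(-77 + 37) = -22*(-40) = 880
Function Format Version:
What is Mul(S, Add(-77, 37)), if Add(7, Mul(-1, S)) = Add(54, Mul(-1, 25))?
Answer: 880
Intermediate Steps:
S = -22 (S = Add(7, Mul(-1, Add(54, Mul(-1, 25)))) = Add(7, Mul(-1, Add(54, -25))) = Add(7, Mul(-1, 29)) = Add(7, -29) = -22)
Mul(S, Add(-77, 37)) = Mul(-22, Add(-77, 37)) = Mul(-22, -40) = 880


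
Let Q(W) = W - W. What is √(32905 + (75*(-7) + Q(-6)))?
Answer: 2*√8095 ≈ 179.94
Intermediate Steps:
Q(W) = 0
√(32905 + (75*(-7) + Q(-6))) = √(32905 + (75*(-7) + 0)) = √(32905 + (-525 + 0)) = √(32905 - 525) = √32380 = 2*√8095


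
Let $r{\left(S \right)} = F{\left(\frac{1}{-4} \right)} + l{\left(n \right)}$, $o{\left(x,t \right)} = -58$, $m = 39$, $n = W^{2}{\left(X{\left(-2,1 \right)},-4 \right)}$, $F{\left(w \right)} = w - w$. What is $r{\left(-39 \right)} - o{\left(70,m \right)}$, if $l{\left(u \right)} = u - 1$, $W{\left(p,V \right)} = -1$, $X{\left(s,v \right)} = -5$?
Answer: $58$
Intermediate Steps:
$F{\left(w \right)} = 0$
$n = 1$ ($n = \left(-1\right)^{2} = 1$)
$l{\left(u \right)} = -1 + u$
$r{\left(S \right)} = 0$ ($r{\left(S \right)} = 0 + \left(-1 + 1\right) = 0 + 0 = 0$)
$r{\left(-39 \right)} - o{\left(70,m \right)} = 0 - -58 = 0 + 58 = 58$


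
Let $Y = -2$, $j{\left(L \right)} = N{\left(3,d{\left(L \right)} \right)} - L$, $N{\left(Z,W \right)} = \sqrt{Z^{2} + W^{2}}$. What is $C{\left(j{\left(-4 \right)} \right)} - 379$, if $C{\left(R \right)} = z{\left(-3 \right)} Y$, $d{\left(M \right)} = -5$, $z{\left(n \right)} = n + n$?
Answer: $-367$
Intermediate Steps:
$z{\left(n \right)} = 2 n$
$N{\left(Z,W \right)} = \sqrt{W^{2} + Z^{2}}$
$j{\left(L \right)} = \sqrt{34} - L$ ($j{\left(L \right)} = \sqrt{\left(-5\right)^{2} + 3^{2}} - L = \sqrt{25 + 9} - L = \sqrt{34} - L$)
$C{\left(R \right)} = 12$ ($C{\left(R \right)} = 2 \left(-3\right) \left(-2\right) = \left(-6\right) \left(-2\right) = 12$)
$C{\left(j{\left(-4 \right)} \right)} - 379 = 12 - 379 = -367$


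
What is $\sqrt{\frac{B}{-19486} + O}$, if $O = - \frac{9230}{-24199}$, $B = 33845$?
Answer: $\frac{25 i \sqrt{482224491530670}}{471541714} \approx 1.1642 i$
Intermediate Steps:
$O = \frac{9230}{24199}$ ($O = \left(-9230\right) \left(- \frac{1}{24199}\right) = \frac{9230}{24199} \approx 0.38142$)
$\sqrt{\frac{B}{-19486} + O} = \sqrt{\frac{33845}{-19486} + \frac{9230}{24199}} = \sqrt{33845 \left(- \frac{1}{19486}\right) + \frac{9230}{24199}} = \sqrt{- \frac{33845}{19486} + \frac{9230}{24199}} = \sqrt{- \frac{639159375}{471541714}} = \frac{25 i \sqrt{482224491530670}}{471541714}$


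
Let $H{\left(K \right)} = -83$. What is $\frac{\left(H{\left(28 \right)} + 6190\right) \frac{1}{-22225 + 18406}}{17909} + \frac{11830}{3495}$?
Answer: $\frac{17979672177}{5311970581} \approx 3.3847$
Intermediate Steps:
$\frac{\left(H{\left(28 \right)} + 6190\right) \frac{1}{-22225 + 18406}}{17909} + \frac{11830}{3495} = \frac{\left(-83 + 6190\right) \frac{1}{-22225 + 18406}}{17909} + \frac{11830}{3495} = \frac{6107}{-3819} \cdot \frac{1}{17909} + 11830 \cdot \frac{1}{3495} = 6107 \left(- \frac{1}{3819}\right) \frac{1}{17909} + \frac{2366}{699} = \left(- \frac{6107}{3819}\right) \frac{1}{17909} + \frac{2366}{699} = - \frac{6107}{68394471} + \frac{2366}{699} = \frac{17979672177}{5311970581}$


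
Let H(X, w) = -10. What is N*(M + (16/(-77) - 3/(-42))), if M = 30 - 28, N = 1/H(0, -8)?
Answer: -41/220 ≈ -0.18636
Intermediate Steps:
N = -⅒ (N = 1/(-10) = -⅒ ≈ -0.10000)
M = 2
N*(M + (16/(-77) - 3/(-42))) = -(2 + (16/(-77) - 3/(-42)))/10 = -(2 + (16*(-1/77) - 3*(-1/42)))/10 = -(2 + (-16/77 + 1/14))/10 = -(2 - 3/22)/10 = -⅒*41/22 = -41/220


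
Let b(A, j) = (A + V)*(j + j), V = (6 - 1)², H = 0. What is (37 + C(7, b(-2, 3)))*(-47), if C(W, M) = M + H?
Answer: -8225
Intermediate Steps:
V = 25 (V = 5² = 25)
b(A, j) = 2*j*(25 + A) (b(A, j) = (A + 25)*(j + j) = (25 + A)*(2*j) = 2*j*(25 + A))
C(W, M) = M (C(W, M) = M + 0 = M)
(37 + C(7, b(-2, 3)))*(-47) = (37 + 2*3*(25 - 2))*(-47) = (37 + 2*3*23)*(-47) = (37 + 138)*(-47) = 175*(-47) = -8225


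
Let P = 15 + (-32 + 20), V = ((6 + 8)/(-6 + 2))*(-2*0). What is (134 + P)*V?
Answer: 0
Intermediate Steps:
V = 0 (V = (14/(-4))*0 = (14*(-1/4))*0 = -7/2*0 = 0)
P = 3 (P = 15 - 12 = 3)
(134 + P)*V = (134 + 3)*0 = 137*0 = 0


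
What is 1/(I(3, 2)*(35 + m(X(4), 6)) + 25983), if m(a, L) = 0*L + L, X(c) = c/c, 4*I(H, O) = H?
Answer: 4/104055 ≈ 3.8441e-5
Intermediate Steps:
I(H, O) = H/4
X(c) = 1
m(a, L) = L (m(a, L) = 0 + L = L)
1/(I(3, 2)*(35 + m(X(4), 6)) + 25983) = 1/(((1/4)*3)*(35 + 6) + 25983) = 1/((3/4)*41 + 25983) = 1/(123/4 + 25983) = 1/(104055/4) = 4/104055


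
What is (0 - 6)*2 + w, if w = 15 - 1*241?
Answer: -238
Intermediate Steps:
w = -226 (w = 15 - 241 = -226)
(0 - 6)*2 + w = (0 - 6)*2 - 226 = -6*2 - 226 = -12 - 226 = -238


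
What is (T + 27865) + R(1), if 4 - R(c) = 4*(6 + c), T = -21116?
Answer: 6725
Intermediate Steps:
R(c) = -20 - 4*c (R(c) = 4 - 4*(6 + c) = 4 - (24 + 4*c) = 4 + (-24 - 4*c) = -20 - 4*c)
(T + 27865) + R(1) = (-21116 + 27865) + (-20 - 4*1) = 6749 + (-20 - 4) = 6749 - 24 = 6725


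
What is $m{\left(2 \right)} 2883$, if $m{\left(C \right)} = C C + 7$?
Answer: $31713$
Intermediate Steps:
$m{\left(C \right)} = 7 + C^{2}$ ($m{\left(C \right)} = C^{2} + 7 = 7 + C^{2}$)
$m{\left(2 \right)} 2883 = \left(7 + 2^{2}\right) 2883 = \left(7 + 4\right) 2883 = 11 \cdot 2883 = 31713$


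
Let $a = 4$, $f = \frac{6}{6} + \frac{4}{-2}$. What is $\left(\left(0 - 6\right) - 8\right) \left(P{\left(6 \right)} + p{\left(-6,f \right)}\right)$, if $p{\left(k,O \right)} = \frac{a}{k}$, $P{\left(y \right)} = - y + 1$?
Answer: $\frac{238}{3} \approx 79.333$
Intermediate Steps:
$f = -1$ ($f = 6 \cdot \frac{1}{6} + 4 \left(- \frac{1}{2}\right) = 1 - 2 = -1$)
$P{\left(y \right)} = 1 - y$
$p{\left(k,O \right)} = \frac{4}{k}$
$\left(\left(0 - 6\right) - 8\right) \left(P{\left(6 \right)} + p{\left(-6,f \right)}\right) = \left(\left(0 - 6\right) - 8\right) \left(\left(1 - 6\right) + \frac{4}{-6}\right) = \left(-6 - 8\right) \left(\left(1 - 6\right) + 4 \left(- \frac{1}{6}\right)\right) = - 14 \left(-5 - \frac{2}{3}\right) = \left(-14\right) \left(- \frac{17}{3}\right) = \frac{238}{3}$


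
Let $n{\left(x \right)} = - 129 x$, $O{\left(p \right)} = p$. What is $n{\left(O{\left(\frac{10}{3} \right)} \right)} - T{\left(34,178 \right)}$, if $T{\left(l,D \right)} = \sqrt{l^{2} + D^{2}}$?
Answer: $-430 - 2 \sqrt{8210} \approx -611.22$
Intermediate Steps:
$T{\left(l,D \right)} = \sqrt{D^{2} + l^{2}}$
$n{\left(O{\left(\frac{10}{3} \right)} \right)} - T{\left(34,178 \right)} = - 129 \cdot \frac{10}{3} - \sqrt{178^{2} + 34^{2}} = - 129 \cdot 10 \cdot \frac{1}{3} - \sqrt{31684 + 1156} = \left(-129\right) \frac{10}{3} - \sqrt{32840} = -430 - 2 \sqrt{8210}$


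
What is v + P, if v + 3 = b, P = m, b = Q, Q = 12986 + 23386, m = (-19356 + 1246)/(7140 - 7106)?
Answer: 609218/17 ≈ 35836.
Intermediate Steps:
m = -9055/17 (m = -18110/34 = -18110*1/34 = -9055/17 ≈ -532.65)
Q = 36372
b = 36372
P = -9055/17 ≈ -532.65
v = 36369 (v = -3 + 36372 = 36369)
v + P = 36369 - 9055/17 = 609218/17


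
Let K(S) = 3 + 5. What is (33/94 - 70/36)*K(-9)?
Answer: -5392/423 ≈ -12.747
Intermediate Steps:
K(S) = 8
(33/94 - 70/36)*K(-9) = (33/94 - 70/36)*8 = (33*(1/94) - 70*1/36)*8 = (33/94 - 35/18)*8 = -674/423*8 = -5392/423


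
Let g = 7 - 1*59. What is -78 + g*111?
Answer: -5850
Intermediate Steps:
g = -52 (g = 7 - 59 = -52)
-78 + g*111 = -78 - 52*111 = -78 - 5772 = -5850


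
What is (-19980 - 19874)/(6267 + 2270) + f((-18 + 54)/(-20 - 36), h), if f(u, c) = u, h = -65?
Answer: -634789/119518 ≈ -5.3112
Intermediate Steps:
(-19980 - 19874)/(6267 + 2270) + f((-18 + 54)/(-20 - 36), h) = (-19980 - 19874)/(6267 + 2270) + (-18 + 54)/(-20 - 36) = -39854/8537 + 36/(-56) = -39854*1/8537 + 36*(-1/56) = -39854/8537 - 9/14 = -634789/119518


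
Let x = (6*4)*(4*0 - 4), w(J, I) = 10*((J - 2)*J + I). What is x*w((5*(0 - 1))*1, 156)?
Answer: -183360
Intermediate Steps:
w(J, I) = 10*I + 10*J*(-2 + J) (w(J, I) = 10*((-2 + J)*J + I) = 10*(J*(-2 + J) + I) = 10*(I + J*(-2 + J)) = 10*I + 10*J*(-2 + J))
x = -96 (x = 24*(0 - 4) = 24*(-4) = -96)
x*w((5*(0 - 1))*1, 156) = -96*(-20*5*(0 - 1) + 10*156 + 10*((5*(0 - 1))*1)²) = -96*(-20*5*(-1) + 1560 + 10*((5*(-1))*1)²) = -96*(-(-100) + 1560 + 10*(-5*1)²) = -96*(-20*(-5) + 1560 + 10*(-5)²) = -96*(100 + 1560 + 10*25) = -96*(100 + 1560 + 250) = -96*1910 = -183360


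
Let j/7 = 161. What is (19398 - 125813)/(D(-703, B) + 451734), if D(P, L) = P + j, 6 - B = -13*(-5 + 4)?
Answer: -106415/452158 ≈ -0.23535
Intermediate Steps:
j = 1127 (j = 7*161 = 1127)
B = -7 (B = 6 - (-13)*(-5 + 4) = 6 - (-13)*(-1) = 6 - 1*13 = 6 - 13 = -7)
D(P, L) = 1127 + P (D(P, L) = P + 1127 = 1127 + P)
(19398 - 125813)/(D(-703, B) + 451734) = (19398 - 125813)/((1127 - 703) + 451734) = -106415/(424 + 451734) = -106415/452158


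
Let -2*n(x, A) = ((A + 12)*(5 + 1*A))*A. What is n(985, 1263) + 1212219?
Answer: -1019733831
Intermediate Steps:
n(x, A) = -A*(5 + A)*(12 + A)/2 (n(x, A) = -(A + 12)*(5 + 1*A)*A/2 = -(12 + A)*(5 + A)*A/2 = -(5 + A)*(12 + A)*A/2 = -A*(5 + A)*(12 + A)/2)
n(985, 1263) + 1212219 = -½*1263*(60 + 1263² + 17*1263) + 1212219 = -½*1263*(60 + 1595169 + 21471) + 1212219 = -½*1263*1616700 + 1212219 = -1020946050 + 1212219 = -1019733831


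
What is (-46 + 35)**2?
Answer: 121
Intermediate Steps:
(-46 + 35)**2 = (-11)**2 = 121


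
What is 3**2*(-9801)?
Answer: -88209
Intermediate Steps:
3**2*(-9801) = 9*(-9801) = -88209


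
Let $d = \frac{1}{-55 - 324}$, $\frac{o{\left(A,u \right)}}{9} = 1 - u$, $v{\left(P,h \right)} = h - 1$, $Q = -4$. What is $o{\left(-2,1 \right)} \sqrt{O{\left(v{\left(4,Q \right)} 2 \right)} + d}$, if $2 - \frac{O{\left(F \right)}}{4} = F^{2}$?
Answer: $0$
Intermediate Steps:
$v{\left(P,h \right)} = -1 + h$ ($v{\left(P,h \right)} = h - 1 = -1 + h$)
$o{\left(A,u \right)} = 9 - 9 u$ ($o{\left(A,u \right)} = 9 \left(1 - u\right) = 9 - 9 u$)
$O{\left(F \right)} = 8 - 4 F^{2}$
$d = - \frac{1}{379}$ ($d = \frac{1}{-379} = - \frac{1}{379} \approx -0.0026385$)
$o{\left(-2,1 \right)} \sqrt{O{\left(v{\left(4,Q \right)} 2 \right)} + d} = \left(9 - 9\right) \sqrt{\left(8 - 4 \left(\left(-1 - 4\right) 2\right)^{2}\right) - \frac{1}{379}} = \left(9 - 9\right) \sqrt{\left(8 - 4 \left(\left(-5\right) 2\right)^{2}\right) - \frac{1}{379}} = 0 \sqrt{\left(8 - 4 \left(-10\right)^{2}\right) - \frac{1}{379}} = 0 \sqrt{\left(8 - 400\right) - \frac{1}{379}} = 0 \sqrt{-392 - \frac{1}{379}} = 0 \sqrt{- \frac{148569}{379}} = 0 \frac{i \sqrt{56307651}}{379} = 0$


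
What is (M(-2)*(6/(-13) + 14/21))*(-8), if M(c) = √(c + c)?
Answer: -128*I/39 ≈ -3.2821*I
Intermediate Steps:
M(c) = √2*√c (M(c) = √(2*c) = √2*√c)
(M(-2)*(6/(-13) + 14/21))*(-8) = ((√2*√(-2))*(6/(-13) + 14/21))*(-8) = ((√2*(I*√2))*(6*(-1/13) + 14*(1/21)))*(-8) = ((2*I)*(-6/13 + ⅔))*(-8) = ((2*I)*(8/39))*(-8) = (16*I/39)*(-8) = -128*I/39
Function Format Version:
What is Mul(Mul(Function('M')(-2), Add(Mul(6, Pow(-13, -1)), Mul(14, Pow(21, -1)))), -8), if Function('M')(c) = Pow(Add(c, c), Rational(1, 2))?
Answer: Mul(Rational(-128, 39), I) ≈ Mul(-3.2821, I)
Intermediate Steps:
Function('M')(c) = Mul(Pow(2, Rational(1, 2)), Pow(c, Rational(1, 2))) (Function('M')(c) = Pow(Mul(2, c), Rational(1, 2)) = Mul(Pow(2, Rational(1, 2)), Pow(c, Rational(1, 2))))
Mul(Mul(Function('M')(-2), Add(Mul(6, Pow(-13, -1)), Mul(14, Pow(21, -1)))), -8) = Mul(Mul(Mul(Pow(2, Rational(1, 2)), Pow(-2, Rational(1, 2))), Add(Mul(6, Pow(-13, -1)), Mul(14, Pow(21, -1)))), -8) = Mul(Mul(Mul(Pow(2, Rational(1, 2)), Mul(I, Pow(2, Rational(1, 2)))), Add(Mul(6, Rational(-1, 13)), Mul(14, Rational(1, 21)))), -8) = Mul(Mul(Mul(2, I), Add(Rational(-6, 13), Rational(2, 3))), -8) = Mul(Mul(Mul(2, I), Rational(8, 39)), -8) = Mul(Mul(Rational(16, 39), I), -8) = Mul(Rational(-128, 39), I)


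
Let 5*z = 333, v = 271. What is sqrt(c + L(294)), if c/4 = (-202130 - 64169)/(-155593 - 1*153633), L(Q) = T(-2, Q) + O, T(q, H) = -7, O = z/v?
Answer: 3*I*sqrt(16139645391772210)/209500615 ≈ 1.8192*I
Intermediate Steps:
z = 333/5 (z = (1/5)*333 = 333/5 ≈ 66.600)
O = 333/1355 (O = (333/5)/271 = (333/5)*(1/271) = 333/1355 ≈ 0.24576)
L(Q) = -9152/1355 (L(Q) = -7 + 333/1355 = -9152/1355)
c = 532598/154613 (c = 4*((-202130 - 64169)/(-155593 - 1*153633)) = 4*(-266299/(-155593 - 153633)) = 4*(-266299/(-309226)) = 4*(-266299*(-1/309226)) = 4*(266299/309226) = 532598/154613 ≈ 3.4447)
sqrt(c + L(294)) = sqrt(532598/154613 - 9152/1355) = sqrt(-693347886/209500615) = 3*I*sqrt(16139645391772210)/209500615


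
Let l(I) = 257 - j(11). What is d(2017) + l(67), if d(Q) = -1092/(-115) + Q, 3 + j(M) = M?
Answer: 261682/115 ≈ 2275.5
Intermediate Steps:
j(M) = -3 + M
d(Q) = 1092/115 + Q (d(Q) = -1092*(-1/115) + Q = 1092/115 + Q)
l(I) = 249 (l(I) = 257 - (-3 + 11) = 257 - 1*8 = 257 - 8 = 249)
d(2017) + l(67) = (1092/115 + 2017) + 249 = 233047/115 + 249 = 261682/115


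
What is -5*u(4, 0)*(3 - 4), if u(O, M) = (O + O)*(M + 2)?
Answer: 80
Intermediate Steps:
u(O, M) = 2*O*(2 + M) (u(O, M) = (2*O)*(2 + M) = 2*O*(2 + M))
-5*u(4, 0)*(3 - 4) = -5*(2*4*(2 + 0))*(3 - 4) = -5*(2*4*2)*(-1) = -5*16*(-1) = -80*(-1) = -1*(-80) = 80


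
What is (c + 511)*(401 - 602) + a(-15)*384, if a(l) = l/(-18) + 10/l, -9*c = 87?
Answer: -100704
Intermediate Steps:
c = -29/3 (c = -⅑*87 = -29/3 ≈ -9.6667)
a(l) = 10/l - l/18 (a(l) = l*(-1/18) + 10/l = -l/18 + 10/l = 10/l - l/18)
(c + 511)*(401 - 602) + a(-15)*384 = (-29/3 + 511)*(401 - 602) + (10/(-15) - 1/18*(-15))*384 = (1504/3)*(-201) + (10*(-1/15) + ⅚)*384 = -100768 + (-⅔ + ⅚)*384 = -100768 + (⅙)*384 = -100768 + 64 = -100704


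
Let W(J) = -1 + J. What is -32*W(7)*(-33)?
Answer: 6336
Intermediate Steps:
-32*W(7)*(-33) = -32*(-1 + 7)*(-33) = -32*6*(-33) = -192*(-33) = 6336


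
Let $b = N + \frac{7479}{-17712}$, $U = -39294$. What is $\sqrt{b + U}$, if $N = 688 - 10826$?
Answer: $\frac{i \sqrt{1329534429}}{164} \approx 222.33 i$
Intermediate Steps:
$N = -10138$
$b = - \frac{6650805}{656}$ ($b = -10138 + \frac{7479}{-17712} = -10138 + 7479 \left(- \frac{1}{17712}\right) = -10138 - \frac{277}{656} = - \frac{6650805}{656} \approx -10138.0$)
$\sqrt{b + U} = \sqrt{- \frac{6650805}{656} - 39294} = \sqrt{- \frac{32427669}{656}} = \frac{i \sqrt{1329534429}}{164}$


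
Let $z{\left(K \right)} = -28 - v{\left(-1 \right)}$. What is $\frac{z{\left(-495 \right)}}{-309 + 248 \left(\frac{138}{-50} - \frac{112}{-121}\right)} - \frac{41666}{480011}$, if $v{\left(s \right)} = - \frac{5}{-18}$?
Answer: $- \frac{994045082501}{19966434833646} \approx -0.049786$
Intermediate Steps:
$v{\left(s \right)} = \frac{5}{18}$ ($v{\left(s \right)} = \left(-5\right) \left(- \frac{1}{18}\right) = \frac{5}{18}$)
$z{\left(K \right)} = - \frac{509}{18}$ ($z{\left(K \right)} = -28 - \frac{5}{18} = - \frac{509}{18}$)
$\frac{z{\left(-495 \right)}}{-309 + 248 \left(\frac{138}{-50} - \frac{112}{-121}\right)} - \frac{41666}{480011} = - \frac{509}{18 \left(-309 + 248 \left(\frac{138}{-50} - \frac{112}{-121}\right)\right)} - \frac{41666}{480011} = - \frac{509}{18 \left(-309 + 248 \left(138 \left(- \frac{1}{50}\right) - - \frac{112}{121}\right)\right)} - \frac{41666}{480011} = - \frac{509}{18 \left(-309 + 248 \left(- \frac{69}{25} + \frac{112}{121}\right)\right)} - \frac{41666}{480011} = - \frac{509}{18 \left(-309 + 248 \left(- \frac{5549}{3025}\right)\right)} - \frac{41666}{480011} = - \frac{509}{18 \left(-309 - \frac{1376152}{3025}\right)} - \frac{41666}{480011} = - \frac{509}{18 \left(- \frac{2310877}{3025}\right)} - \frac{41666}{480011} = \left(- \frac{509}{18}\right) \left(- \frac{3025}{2310877}\right) - \frac{41666}{480011} = \frac{1539725}{41595786} - \frac{41666}{480011} = - \frac{994045082501}{19966434833646}$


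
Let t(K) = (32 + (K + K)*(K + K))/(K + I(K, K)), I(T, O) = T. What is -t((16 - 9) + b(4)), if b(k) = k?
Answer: -258/11 ≈ -23.455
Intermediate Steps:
t(K) = (32 + 4*K**2)/(2*K) (t(K) = (32 + (K + K)*(K + K))/(K + K) = (32 + (2*K)*(2*K))/((2*K)) = (32 + 4*K**2)*(1/(2*K)) = (32 + 4*K**2)/(2*K))
-t((16 - 9) + b(4)) = -(2*((16 - 9) + 4) + 16/((16 - 9) + 4)) = -(2*(7 + 4) + 16/(7 + 4)) = -(2*11 + 16/11) = -(22 + 16*(1/11)) = -(22 + 16/11) = -1*258/11 = -258/11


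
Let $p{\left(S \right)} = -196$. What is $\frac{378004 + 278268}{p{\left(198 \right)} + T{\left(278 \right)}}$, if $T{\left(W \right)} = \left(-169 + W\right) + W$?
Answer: $\frac{656272}{191} \approx 3436.0$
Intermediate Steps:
$T{\left(W \right)} = -169 + 2 W$
$\frac{378004 + 278268}{p{\left(198 \right)} + T{\left(278 \right)}} = \frac{378004 + 278268}{-196 + \left(-169 + 2 \cdot 278\right)} = \frac{656272}{-196 + \left(-169 + 556\right)} = \frac{656272}{-196 + 387} = \frac{656272}{191}$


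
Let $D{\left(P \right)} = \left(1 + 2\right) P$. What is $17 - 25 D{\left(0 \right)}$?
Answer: $17$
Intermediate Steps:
$D{\left(P \right)} = 3 P$
$17 - 25 D{\left(0 \right)} = 17 - 25 \cdot 3 \cdot 0 = 17 - 0 = 17 + 0 = 17$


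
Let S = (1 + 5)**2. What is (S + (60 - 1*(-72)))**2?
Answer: 28224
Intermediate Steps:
S = 36 (S = 6**2 = 36)
(S + (60 - 1*(-72)))**2 = (36 + (60 - 1*(-72)))**2 = (36 + (60 + 72))**2 = (36 + 132)**2 = 168**2 = 28224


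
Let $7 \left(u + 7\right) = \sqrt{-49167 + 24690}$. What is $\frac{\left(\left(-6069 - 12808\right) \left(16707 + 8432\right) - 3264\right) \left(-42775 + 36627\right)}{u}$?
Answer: $- \frac{500359262945794}{13439} - \frac{10211413529506 i \sqrt{24477}}{13439} \approx -3.7232 \cdot 10^{10} - 1.1888 \cdot 10^{11} i$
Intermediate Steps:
$u = -7 + \frac{i \sqrt{24477}}{7}$ ($u = -7 + \frac{\sqrt{-49167 + 24690}}{7} = -7 + \frac{\sqrt{-24477}}{7} = -7 + \frac{i \sqrt{24477}}{7} \approx -7.0 + 22.35 i$)
$\frac{\left(\left(-6069 - 12808\right) \left(16707 + 8432\right) - 3264\right) \left(-42775 + 36627\right)}{u} = \frac{\left(\left(-6069 - 12808\right) \left(16707 + 8432\right) - 3264\right) \left(-42775 + 36627\right)}{-7 + \frac{i \sqrt{24477}}{7}} = \frac{\left(\left(-18877\right) 25139 - 3264\right) \left(-6148\right)}{-7 + \frac{i \sqrt{24477}}{7}} = \frac{\left(-474548903 - 3264\right) \left(-6148\right)}{-7 + \frac{i \sqrt{24477}}{7}} = \frac{\left(-474552167\right) \left(-6148\right)}{-7 + \frac{i \sqrt{24477}}{7}} = \frac{2917546722716}{-7 + \frac{i \sqrt{24477}}{7}}$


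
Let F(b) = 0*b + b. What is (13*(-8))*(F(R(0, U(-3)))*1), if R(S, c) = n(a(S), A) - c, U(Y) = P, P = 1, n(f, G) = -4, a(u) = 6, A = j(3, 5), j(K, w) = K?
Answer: 520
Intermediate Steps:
A = 3
U(Y) = 1
R(S, c) = -4 - c
F(b) = b (F(b) = 0 + b = b)
(13*(-8))*(F(R(0, U(-3)))*1) = (13*(-8))*((-4 - 1*1)*1) = -104*(-4 - 1) = -(-520) = -104*(-5) = 520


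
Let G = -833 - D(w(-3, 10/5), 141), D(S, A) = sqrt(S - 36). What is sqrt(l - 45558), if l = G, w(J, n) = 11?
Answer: sqrt(-46391 - 5*I) ≈ 0.012 - 215.39*I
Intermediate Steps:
D(S, A) = sqrt(-36 + S)
G = -833 - 5*I (G = -833 - sqrt(-36 + 11) = -833 - sqrt(-25) = -833 - 5*I ≈ -833.0 - 5.0*I)
l = -833 - 5*I ≈ -833.0 - 5.0*I
sqrt(l - 45558) = sqrt((-833 - 5*I) - 45558) = sqrt(-46391 - 5*I)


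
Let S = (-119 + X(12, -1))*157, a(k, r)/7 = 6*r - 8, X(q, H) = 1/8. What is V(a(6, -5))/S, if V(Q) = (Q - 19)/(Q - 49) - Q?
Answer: -44840/3135447 ≈ -0.014301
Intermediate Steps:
X(q, H) = ⅛ (X(q, H) = 1*(⅛) = ⅛)
a(k, r) = -56 + 42*r (a(k, r) = 7*(6*r - 8) = 7*(-8 + 6*r) = -56 + 42*r)
V(Q) = -Q + (-19 + Q)/(-49 + Q) (V(Q) = (-19 + Q)/(-49 + Q) - Q = -Q + (-19 + Q)/(-49 + Q))
S = -149307/8 (S = (-119 + ⅛)*157 = -951/8*157 = -149307/8 ≈ -18663.)
V(a(6, -5))/S = ((-19 - (-56 + 42*(-5))² + 50*(-56 + 42*(-5)))/(-49 + (-56 + 42*(-5))))/(-149307/8) = ((-19 - (-56 - 210)² + 50*(-56 - 210))/(-49 + (-56 - 210)))*(-8/149307) = ((-19 - 1*(-266)² + 50*(-266))/(-49 - 266))*(-8/149307) = ((-19 - 1*70756 - 13300)/(-315))*(-8/149307) = -(-19 - 70756 - 13300)/315*(-8/149307) = -1/315*(-84075)*(-8/149307) = (5605/21)*(-8/149307) = -44840/3135447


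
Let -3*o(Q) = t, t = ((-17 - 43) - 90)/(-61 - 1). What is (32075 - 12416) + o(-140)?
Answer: 609404/31 ≈ 19658.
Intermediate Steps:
t = 75/31 (t = (-60 - 90)/(-62) = -150*(-1/62) = 75/31 ≈ 2.4194)
o(Q) = -25/31 (o(Q) = -⅓*75/31 = -25/31)
(32075 - 12416) + o(-140) = (32075 - 12416) - 25/31 = 19659 - 25/31 = 609404/31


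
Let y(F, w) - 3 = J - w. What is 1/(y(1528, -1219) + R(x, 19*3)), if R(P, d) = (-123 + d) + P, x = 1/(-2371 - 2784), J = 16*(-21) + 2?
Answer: 5155/4237409 ≈ 0.0012165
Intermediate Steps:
J = -334 (J = -336 + 2 = -334)
x = -1/5155 (x = 1/(-5155) = -1/5155 ≈ -0.00019399)
R(P, d) = -123 + P + d
y(F, w) = -331 - w (y(F, w) = 3 + (-334 - w) = -331 - w)
1/(y(1528, -1219) + R(x, 19*3)) = 1/((-331 - 1*(-1219)) + (-123 - 1/5155 + 19*3)) = 1/((-331 + 1219) + (-123 - 1/5155 + 57)) = 1/(888 - 340231/5155) = 1/(4237409/5155) = 5155/4237409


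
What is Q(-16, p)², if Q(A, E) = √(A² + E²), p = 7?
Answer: 305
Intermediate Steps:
Q(-16, p)² = (√((-16)² + 7²))² = (√(256 + 49))² = (√305)² = 305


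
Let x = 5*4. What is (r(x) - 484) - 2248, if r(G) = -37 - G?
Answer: -2789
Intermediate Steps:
x = 20
(r(x) - 484) - 2248 = ((-37 - 1*20) - 484) - 2248 = ((-37 - 20) - 484) - 2248 = (-57 - 484) - 2248 = -541 - 2248 = -2789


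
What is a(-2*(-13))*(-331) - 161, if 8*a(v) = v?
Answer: -4947/4 ≈ -1236.8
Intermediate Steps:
a(v) = v/8
a(-2*(-13))*(-331) - 161 = ((-2*(-13))/8)*(-331) - 161 = ((⅛)*26)*(-331) - 161 = (13/4)*(-331) - 161 = -4303/4 - 161 = -4947/4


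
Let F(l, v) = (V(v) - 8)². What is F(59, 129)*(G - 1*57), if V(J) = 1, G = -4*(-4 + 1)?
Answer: -2205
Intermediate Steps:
G = 12 (G = -4*(-3) = 12)
F(l, v) = 49 (F(l, v) = (1 - 8)² = (-7)² = 49)
F(59, 129)*(G - 1*57) = 49*(12 - 1*57) = 49*(12 - 57) = 49*(-45) = -2205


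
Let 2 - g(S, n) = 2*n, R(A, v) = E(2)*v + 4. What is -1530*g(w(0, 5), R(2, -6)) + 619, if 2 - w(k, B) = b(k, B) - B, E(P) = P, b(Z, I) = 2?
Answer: -26921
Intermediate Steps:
w(k, B) = B (w(k, B) = 2 - (2 - B) = 2 + (-2 + B) = B)
R(A, v) = 4 + 2*v (R(A, v) = 2*v + 4 = 4 + 2*v)
g(S, n) = 2 - 2*n
-1530*g(w(0, 5), R(2, -6)) + 619 = -1530*(2 - 2*(4 + 2*(-6))) + 619 = -1530*(2 - 2*(4 - 12)) + 619 = -1530*(2 - 2*(-8)) + 619 = -1530*(2 + 16) + 619 = -1530*18 + 619 = -27540 + 619 = -26921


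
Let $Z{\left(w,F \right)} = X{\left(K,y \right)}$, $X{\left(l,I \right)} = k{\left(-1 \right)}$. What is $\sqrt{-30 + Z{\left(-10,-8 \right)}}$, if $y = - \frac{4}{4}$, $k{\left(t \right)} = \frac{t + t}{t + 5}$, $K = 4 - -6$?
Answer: $\frac{i \sqrt{122}}{2} \approx 5.5227 i$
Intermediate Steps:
$K = 10$ ($K = 4 + 6 = 10$)
$k{\left(t \right)} = \frac{2 t}{5 + t}$
$y = -1$ ($y = \left(-4\right) \frac{1}{4} = -1$)
$X{\left(l,I \right)} = - \frac{1}{2}$ ($X{\left(l,I \right)} = 2 \left(-1\right) \frac{1}{5 - 1} = 2 \left(-1\right) \frac{1}{4} = - \frac{1}{2}$)
$Z{\left(w,F \right)} = - \frac{1}{2}$
$\sqrt{-30 + Z{\left(-10,-8 \right)}} = \sqrt{-30 - \frac{1}{2}} = \sqrt{- \frac{61}{2}} = \frac{i \sqrt{122}}{2}$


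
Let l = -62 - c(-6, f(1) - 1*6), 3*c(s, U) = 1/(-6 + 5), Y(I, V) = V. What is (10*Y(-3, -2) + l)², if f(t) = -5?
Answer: 60025/9 ≈ 6669.4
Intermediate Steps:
c(s, U) = -⅓ (c(s, U) = 1/(3*(-6 + 5)) = (⅓)/(-1) = (⅓)*(-1) = -⅓)
l = -185/3 (l = -62 - 1*(-⅓) = -62 + ⅓ = -185/3 ≈ -61.667)
(10*Y(-3, -2) + l)² = (10*(-2) - 185/3)² = (-20 - 185/3)² = (-245/3)² = 60025/9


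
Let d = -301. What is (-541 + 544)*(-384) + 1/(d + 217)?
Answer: -96769/84 ≈ -1152.0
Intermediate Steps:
(-541 + 544)*(-384) + 1/(d + 217) = (-541 + 544)*(-384) + 1/(-301 + 217) = 3*(-384) + 1/(-84) = -1152 - 1/84 = -96769/84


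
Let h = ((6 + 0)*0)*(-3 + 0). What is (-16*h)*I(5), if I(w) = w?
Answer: 0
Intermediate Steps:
h = 0 (h = (6*0)*(-3) = 0*(-3) = 0)
(-16*h)*I(5) = -16*0*5 = 0*5 = 0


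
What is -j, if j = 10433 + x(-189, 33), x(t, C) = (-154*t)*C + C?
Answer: -970964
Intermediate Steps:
x(t, C) = C - 154*C*t (x(t, C) = -154*C*t + C = C - 154*C*t)
j = 970964 (j = 10433 + 33*(1 - 154*(-189)) = 10433 + 33*(1 + 29106) = 10433 + 33*29107 = 10433 + 960531 = 970964)
-j = -1*970964 = -970964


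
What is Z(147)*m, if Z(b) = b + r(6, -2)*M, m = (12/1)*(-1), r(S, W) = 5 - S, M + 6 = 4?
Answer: -1788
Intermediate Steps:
M = -2 (M = -6 + 4 = -2)
m = -12 (m = (12*1)*(-1) = 12*(-1) = -12)
Z(b) = 2 + b (Z(b) = b + (5 - 1*6)*(-2) = b + (5 - 6)*(-2) = b - 1*(-2) = b + 2 = 2 + b)
Z(147)*m = (2 + 147)*(-12) = 149*(-12) = -1788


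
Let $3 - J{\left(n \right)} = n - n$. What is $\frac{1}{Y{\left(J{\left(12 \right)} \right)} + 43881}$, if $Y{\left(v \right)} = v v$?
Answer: $\frac{1}{43890} \approx 2.2784 \cdot 10^{-5}$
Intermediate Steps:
$J{\left(n \right)} = 3$ ($J{\left(n \right)} = 3 - \left(n - n\right) = 3 - 0 = 3 + 0 = 3$)
$Y{\left(v \right)} = v^{2}$
$\frac{1}{Y{\left(J{\left(12 \right)} \right)} + 43881} = \frac{1}{3^{2} + 43881} = \frac{1}{9 + 43881} = \frac{1}{43890}$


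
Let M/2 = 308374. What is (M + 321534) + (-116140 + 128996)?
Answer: 951138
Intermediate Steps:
M = 616748 (M = 2*308374 = 616748)
(M + 321534) + (-116140 + 128996) = (616748 + 321534) + (-116140 + 128996) = 938282 + 12856 = 951138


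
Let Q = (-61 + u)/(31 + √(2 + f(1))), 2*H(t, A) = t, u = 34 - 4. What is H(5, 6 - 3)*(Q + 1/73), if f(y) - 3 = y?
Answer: -34599/13943 + 31*√6/382 ≈ -2.2827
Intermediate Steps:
f(y) = 3 + y
u = 30
H(t, A) = t/2
Q = -31/(31 + √6) (Q = (-61 + 30)/(31 + √(2 + (3 + 1))) = -31/(31 + √(2 + 4)) = -31/(31 + √6) ≈ -0.92677)
H(5, 6 - 3)*(Q + 1/73) = ((½)*5)*((-961/955 + 31*√6/955) + 1/73) = 5*((-961/955 + 31*√6/955) + 1/73)/2 = 5*(-69198/69715 + 31*√6/955)/2 = -34599/13943 + 31*√6/382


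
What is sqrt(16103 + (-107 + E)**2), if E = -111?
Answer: sqrt(63627) ≈ 252.24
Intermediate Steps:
sqrt(16103 + (-107 + E)**2) = sqrt(16103 + (-107 - 111)**2) = sqrt(16103 + (-218)**2) = sqrt(16103 + 47524) = sqrt(63627)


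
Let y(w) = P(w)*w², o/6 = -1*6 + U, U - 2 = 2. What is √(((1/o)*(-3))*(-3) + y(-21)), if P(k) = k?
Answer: I*√37047/2 ≈ 96.238*I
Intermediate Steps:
U = 4 (U = 2 + 2 = 4)
o = -12 (o = 6*(-1*6 + 4) = 6*(-6 + 4) = 6*(-2) = -12)
y(w) = w³ (y(w) = w*w² = w³)
√(((1/o)*(-3))*(-3) + y(-21)) = √(((1/(-12))*(-3))*(-3) + (-21)³) = √(((1*(-1/12))*(-3))*(-3) - 9261) = √(-1/12*(-3)*(-3) - 9261) = √((¼)*(-3) - 9261) = √(-¾ - 9261) = √(-37047/4) = I*√37047/2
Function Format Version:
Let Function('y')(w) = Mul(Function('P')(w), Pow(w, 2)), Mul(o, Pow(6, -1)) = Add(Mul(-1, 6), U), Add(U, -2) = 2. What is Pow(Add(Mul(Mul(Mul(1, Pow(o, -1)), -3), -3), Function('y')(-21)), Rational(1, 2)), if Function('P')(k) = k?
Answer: Mul(Rational(1, 2), I, Pow(37047, Rational(1, 2))) ≈ Mul(96.238, I)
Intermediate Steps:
U = 4 (U = Add(2, 2) = 4)
o = -12 (o = Mul(6, Add(Mul(-1, 6), 4)) = Mul(6, Add(-6, 4)) = Mul(6, -2) = -12)
Function('y')(w) = Pow(w, 3) (Function('y')(w) = Mul(w, Pow(w, 2)) = Pow(w, 3))
Pow(Add(Mul(Mul(Mul(1, Pow(o, -1)), -3), -3), Function('y')(-21)), Rational(1, 2)) = Pow(Add(Mul(Mul(Mul(1, Pow(-12, -1)), -3), -3), Pow(-21, 3)), Rational(1, 2)) = Pow(Add(Mul(Mul(Mul(1, Rational(-1, 12)), -3), -3), -9261), Rational(1, 2)) = Pow(Add(Mul(Mul(Rational(-1, 12), -3), -3), -9261), Rational(1, 2)) = Pow(Add(Mul(Rational(1, 4), -3), -9261), Rational(1, 2)) = Pow(Add(Rational(-3, 4), -9261), Rational(1, 2)) = Pow(Rational(-37047, 4), Rational(1, 2)) = Mul(Rational(1, 2), I, Pow(37047, Rational(1, 2)))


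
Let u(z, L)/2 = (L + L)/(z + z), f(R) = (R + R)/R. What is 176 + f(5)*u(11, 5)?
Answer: 1956/11 ≈ 177.82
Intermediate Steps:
f(R) = 2 (f(R) = (2*R)/R = 2)
u(z, L) = 2*L/z (u(z, L) = 2*((L + L)/(z + z)) = 2*((2*L)/((2*z))) = 2*((2*L)*(1/(2*z))) = 2*(L/z) = 2*L/z)
176 + f(5)*u(11, 5) = 176 + 2*(2*5/11) = 176 + 2*(2*5*(1/11)) = 176 + 2*(10/11) = 176 + 20/11 = 1956/11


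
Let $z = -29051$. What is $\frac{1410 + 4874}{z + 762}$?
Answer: $- \frac{6284}{28289} \approx -0.22214$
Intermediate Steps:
$\frac{1410 + 4874}{z + 762} = \frac{1410 + 4874}{-29051 + 762} = \frac{6284}{-28289} = 6284 \left(- \frac{1}{28289}\right) = - \frac{6284}{28289}$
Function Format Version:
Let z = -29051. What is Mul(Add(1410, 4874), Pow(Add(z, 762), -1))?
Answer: Rational(-6284, 28289) ≈ -0.22214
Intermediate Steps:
Mul(Add(1410, 4874), Pow(Add(z, 762), -1)) = Mul(Add(1410, 4874), Pow(Add(-29051, 762), -1)) = Mul(6284, Pow(-28289, -1)) = Mul(6284, Rational(-1, 28289)) = Rational(-6284, 28289)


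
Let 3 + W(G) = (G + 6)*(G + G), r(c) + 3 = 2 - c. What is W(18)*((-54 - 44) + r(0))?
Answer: -85239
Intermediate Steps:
r(c) = -1 - c (r(c) = -3 + (2 - c) = -1 - c)
W(G) = -3 + 2*G*(6 + G) (W(G) = -3 + (G + 6)*(G + G) = -3 + (6 + G)*(2*G) = -3 + 2*G*(6 + G))
W(18)*((-54 - 44) + r(0)) = (-3 + 2*18² + 12*18)*((-54 - 44) + (-1 - 1*0)) = (-3 + 2*324 + 216)*(-98 + (-1 + 0)) = (-3 + 648 + 216)*(-98 - 1) = 861*(-99) = -85239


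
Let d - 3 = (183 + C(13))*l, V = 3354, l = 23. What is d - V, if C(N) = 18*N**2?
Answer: 70824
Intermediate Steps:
d = 74178 (d = 3 + (183 + 18*13**2)*23 = 3 + (183 + 18*169)*23 = 3 + (183 + 3042)*23 = 3 + 3225*23 = 3 + 74175 = 74178)
d - V = 74178 - 1*3354 = 74178 - 3354 = 70824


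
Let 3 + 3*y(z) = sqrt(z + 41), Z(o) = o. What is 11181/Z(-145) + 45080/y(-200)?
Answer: -361356/145 - 805*I*sqrt(159) ≈ -2492.1 - 10151.0*I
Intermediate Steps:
y(z) = -1 + sqrt(41 + z)/3 (y(z) = -1 + sqrt(z + 41)/3 = -1 + sqrt(41 + z)/3)
11181/Z(-145) + 45080/y(-200) = 11181/(-145) + 45080/(-1 + sqrt(41 - 200)/3) = 11181*(-1/145) + 45080/(-1 + sqrt(-159)/3) = -11181/145 + 45080/(-1 + (I*sqrt(159))/3) = -11181/145 + 45080/(-1 + I*sqrt(159)/3)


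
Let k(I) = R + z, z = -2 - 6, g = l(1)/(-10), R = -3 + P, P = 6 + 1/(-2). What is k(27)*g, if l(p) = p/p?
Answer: 11/20 ≈ 0.55000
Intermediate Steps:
l(p) = 1
P = 11/2 (P = 6 - ½ = 11/2 ≈ 5.5000)
R = 5/2 (R = -3 + 11/2 = 5/2 ≈ 2.5000)
g = -⅒ (g = 1/(-10) = 1*(-⅒) = -⅒ ≈ -0.10000)
z = -8
k(I) = -11/2 (k(I) = 5/2 - 8 = -11/2)
k(27)*g = -11/2*(-⅒) = 11/20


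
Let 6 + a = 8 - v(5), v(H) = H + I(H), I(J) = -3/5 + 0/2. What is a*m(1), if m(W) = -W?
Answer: 12/5 ≈ 2.4000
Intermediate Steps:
I(J) = -3/5 (I(J) = -3*1/5 + 0*(1/2) = -3/5 + 0 = -3/5)
v(H) = -3/5 + H (v(H) = H - 3/5 = -3/5 + H)
a = -12/5 (a = -6 + (8 - (-3/5 + 5)) = -6 + (8 - 1*22/5) = -6 + (8 - 22/5) = -6 + 18/5 = -12/5 ≈ -2.4000)
a*m(1) = -(-12)/5 = -12/5*(-1) = 12/5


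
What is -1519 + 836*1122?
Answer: 936473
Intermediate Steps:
-1519 + 836*1122 = -1519 + 937992 = 936473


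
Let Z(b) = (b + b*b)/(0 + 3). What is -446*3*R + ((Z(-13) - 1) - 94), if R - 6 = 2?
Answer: -10747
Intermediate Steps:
R = 8 (R = 6 + 2 = 8)
Z(b) = b/3 + b²/3 (Z(b) = (b + b²)/3 = (b + b²)*(⅓) = b/3 + b²/3)
-446*3*R + ((Z(-13) - 1) - 94) = -446*3*8 + (((⅓)*(-13)*(1 - 13) - 1) - 94) = -10704 + (((⅓)*(-13)*(-12) - 1) - 94) = -446*24 + ((52 - 1) - 94) = -10704 + (51 - 94) = -10704 - 43 = -10747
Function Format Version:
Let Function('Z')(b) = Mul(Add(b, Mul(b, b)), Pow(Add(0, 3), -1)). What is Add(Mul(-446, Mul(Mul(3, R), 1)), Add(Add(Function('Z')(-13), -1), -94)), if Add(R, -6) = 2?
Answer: -10747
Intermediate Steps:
R = 8 (R = Add(6, 2) = 8)
Function('Z')(b) = Add(Mul(Rational(1, 3), b), Mul(Rational(1, 3), Pow(b, 2))) (Function('Z')(b) = Mul(Add(b, Pow(b, 2)), Pow(3, -1)) = Mul(Add(b, Pow(b, 2)), Rational(1, 3)) = Add(Mul(Rational(1, 3), b), Mul(Rational(1, 3), Pow(b, 2))))
Add(Mul(-446, Mul(Mul(3, R), 1)), Add(Add(Function('Z')(-13), -1), -94)) = Add(Mul(-446, Mul(Mul(3, 8), 1)), Add(Add(Mul(Rational(1, 3), -13, Add(1, -13)), -1), -94)) = Add(Mul(-446, Mul(24, 1)), Add(Add(Mul(Rational(1, 3), -13, -12), -1), -94)) = Add(Mul(-446, 24), Add(Add(52, -1), -94)) = Add(-10704, Add(51, -94)) = Add(-10704, -43) = -10747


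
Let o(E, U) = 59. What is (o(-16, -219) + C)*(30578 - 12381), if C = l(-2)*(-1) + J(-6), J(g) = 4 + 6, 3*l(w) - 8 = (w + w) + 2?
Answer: 1219199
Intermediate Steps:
l(w) = 10/3 + 2*w/3 (l(w) = 8/3 + ((w + w) + 2)/3 = 8/3 + (2*w + 2)/3 = 8/3 + (2 + 2*w)/3 = 8/3 + (⅔ + 2*w/3) = 10/3 + 2*w/3)
J(g) = 10
C = 8 (C = (10/3 + (⅔)*(-2))*(-1) + 10 = (10/3 - 4/3)*(-1) + 10 = 2*(-1) + 10 = -2 + 10 = 8)
(o(-16, -219) + C)*(30578 - 12381) = (59 + 8)*(30578 - 12381) = 67*18197 = 1219199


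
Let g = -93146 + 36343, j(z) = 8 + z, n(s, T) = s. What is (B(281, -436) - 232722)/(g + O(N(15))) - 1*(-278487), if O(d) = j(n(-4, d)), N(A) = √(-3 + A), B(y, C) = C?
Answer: 15818016271/56799 ≈ 2.7849e+5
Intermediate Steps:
O(d) = 4 (O(d) = 8 - 4 = 4)
g = -56803
(B(281, -436) - 232722)/(g + O(N(15))) - 1*(-278487) = (-436 - 232722)/(-56803 + 4) - 1*(-278487) = -233158/(-56799) + 278487 = -233158*(-1/56799) + 278487 = 233158/56799 + 278487 = 15818016271/56799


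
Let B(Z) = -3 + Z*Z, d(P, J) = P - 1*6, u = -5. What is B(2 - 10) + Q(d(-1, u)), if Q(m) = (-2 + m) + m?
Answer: 45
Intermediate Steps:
d(P, J) = -6 + P (d(P, J) = P - 6 = -6 + P)
B(Z) = -3 + Z²
Q(m) = -2 + 2*m
B(2 - 10) + Q(d(-1, u)) = (-3 + (2 - 10)²) + (-2 + 2*(-6 - 1)) = (-3 + (-8)²) + (-2 + 2*(-7)) = (-3 + 64) + (-2 - 14) = 61 - 16 = 45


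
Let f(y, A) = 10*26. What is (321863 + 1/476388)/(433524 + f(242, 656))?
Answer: 153331670845/206649492192 ≈ 0.74199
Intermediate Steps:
f(y, A) = 260
(321863 + 1/476388)/(433524 + f(242, 656)) = (321863 + 1/476388)/(433524 + 260) = (321863 + 1/476388)/433784 = (153331670845/476388)*(1/433784) = 153331670845/206649492192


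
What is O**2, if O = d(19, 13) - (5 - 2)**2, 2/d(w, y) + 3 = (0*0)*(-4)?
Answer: 841/9 ≈ 93.444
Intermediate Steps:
d(w, y) = -2/3 (d(w, y) = 2/(-3 + (0*0)*(-4)) = 2/(-3 + 0*(-4)) = 2/(-3 + 0) = 2/(-3) = 2*(-1/3) = -2/3)
O = -29/3 (O = -2/3 - (5 - 2)**2 = -2/3 - 1*3**2 = -2/3 - 1*9 = -2/3 - 9 = -29/3 ≈ -9.6667)
O**2 = (-29/3)**2 = 841/9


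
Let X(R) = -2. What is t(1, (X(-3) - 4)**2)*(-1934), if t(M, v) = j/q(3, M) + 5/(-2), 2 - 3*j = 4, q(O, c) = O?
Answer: 47383/9 ≈ 5264.8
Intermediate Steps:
j = -2/3 (j = 2/3 - 1/3*4 = 2/3 - 4/3 = -2/3 ≈ -0.66667)
t(M, v) = -49/18 (t(M, v) = -2/3/3 + 5/(-2) = -2/3*1/3 + 5*(-1/2) = -2/9 - 5/2 = -49/18)
t(1, (X(-3) - 4)**2)*(-1934) = -49/18*(-1934) = 47383/9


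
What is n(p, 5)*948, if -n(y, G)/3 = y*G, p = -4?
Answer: 56880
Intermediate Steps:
n(y, G) = -3*G*y (n(y, G) = -3*y*G = -3*G*y)
n(p, 5)*948 = -3*5*(-4)*948 = 60*948 = 56880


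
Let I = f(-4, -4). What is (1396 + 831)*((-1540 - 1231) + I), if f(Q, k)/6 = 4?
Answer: -6117569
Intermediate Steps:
f(Q, k) = 24 (f(Q, k) = 6*4 = 24)
I = 24
(1396 + 831)*((-1540 - 1231) + I) = (1396 + 831)*((-1540 - 1231) + 24) = 2227*(-2771 + 24) = 2227*(-2747) = -6117569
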